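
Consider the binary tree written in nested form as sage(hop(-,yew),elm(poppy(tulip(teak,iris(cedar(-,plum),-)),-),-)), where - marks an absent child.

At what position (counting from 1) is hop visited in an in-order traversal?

1

In-order visits the left subtree, then the node, then the right subtree.
At sage: go left to hop.
  At hop: no left child.
  Visit hop.
  At hop: go right to yew.
    yew is a leaf — visit yew.
Visit sage.
At sage: go right to elm.
  At elm: go left to poppy.
    At poppy: go left to tulip.
      At tulip: go left to teak.
        teak is a leaf — visit teak.
      Visit tulip.
      At tulip: go right to iris.
        At iris: go left to cedar.
          At cedar: no left child.
          Visit cedar.
          At cedar: go right to plum.
            plum is a leaf — visit plum.
        Visit iris.
        At iris: no right child.
    Visit poppy.
    At poppy: no right child.
  Visit elm.
  At elm: no right child.
Full in-order sequence: hop, yew, sage, teak, tulip, cedar, plum, iris, poppy, elm.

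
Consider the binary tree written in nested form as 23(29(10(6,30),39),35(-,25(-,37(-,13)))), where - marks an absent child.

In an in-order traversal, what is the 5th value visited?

In-order visits the left subtree, then the node, then the right subtree.
At 23: go left to 29.
  At 29: go left to 10.
    At 10: go left to 6.
      6 is a leaf — visit 6.
    Visit 10.
    At 10: go right to 30.
      30 is a leaf — visit 30.
  Visit 29.
  At 29: go right to 39.
    39 is a leaf — visit 39.
Visit 23.
At 23: go right to 35.
  At 35: no left child.
  Visit 35.
  At 35: go right to 25.
    At 25: no left child.
    Visit 25.
    At 25: go right to 37.
      At 37: no left child.
      Visit 37.
      At 37: go right to 13.
        13 is a leaf — visit 13.
Full in-order sequence: 6, 10, 30, 29, 39, 23, 35, 25, 37, 13.

39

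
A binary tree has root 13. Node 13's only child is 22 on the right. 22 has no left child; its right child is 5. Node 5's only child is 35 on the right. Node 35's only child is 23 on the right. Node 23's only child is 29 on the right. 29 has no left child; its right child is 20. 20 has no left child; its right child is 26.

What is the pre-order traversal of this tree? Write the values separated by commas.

13, 22, 5, 35, 23, 29, 20, 26

Pre-order visits the node, then its left subtree, then its right subtree.
Visit 13.
At 13: no left child.
At 13: go right to 22.
  Visit 22.
  At 22: no left child.
  At 22: go right to 5.
    Visit 5.
    At 5: no left child.
    At 5: go right to 35.
      Visit 35.
      At 35: no left child.
      At 35: go right to 23.
        Visit 23.
        At 23: no left child.
        At 23: go right to 29.
          Visit 29.
          At 29: no left child.
          At 29: go right to 20.
            Visit 20.
            At 20: no left child.
            At 20: go right to 26.
              26 is a leaf — visit 26.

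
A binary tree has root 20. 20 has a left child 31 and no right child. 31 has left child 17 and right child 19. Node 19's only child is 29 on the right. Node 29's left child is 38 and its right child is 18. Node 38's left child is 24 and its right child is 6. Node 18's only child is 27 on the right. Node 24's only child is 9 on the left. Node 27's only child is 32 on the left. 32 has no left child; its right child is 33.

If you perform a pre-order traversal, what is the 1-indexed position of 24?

7

Pre-order visits the node, then its left subtree, then its right subtree.
Visit 20.
At 20: go left to 31.
  Visit 31.
  At 31: go left to 17.
    17 is a leaf — visit 17.
  At 31: go right to 19.
    Visit 19.
    At 19: no left child.
    At 19: go right to 29.
      Visit 29.
      At 29: go left to 38.
        Visit 38.
        At 38: go left to 24.
          Visit 24.
          At 24: go left to 9.
            9 is a leaf — visit 9.
          At 24: no right child.
        At 38: go right to 6.
          6 is a leaf — visit 6.
      At 29: go right to 18.
        Visit 18.
        At 18: no left child.
        At 18: go right to 27.
          Visit 27.
          At 27: go left to 32.
            Visit 32.
            At 32: no left child.
            At 32: go right to 33.
              33 is a leaf — visit 33.
          At 27: no right child.
At 20: no right child.
Full pre-order sequence: 20, 31, 17, 19, 29, 38, 24, 9, 6, 18, 27, 32, 33.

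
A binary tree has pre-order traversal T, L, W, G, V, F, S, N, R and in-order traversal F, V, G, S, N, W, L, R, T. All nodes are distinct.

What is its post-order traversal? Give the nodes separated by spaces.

The first element of pre-order is the root; it splits in-order into left and right subtrees.
Root T: left subtree has 8 nodes {F, V, G, S, N, W, L, R}, right has 0 { }.
  Root L: left subtree has 6 nodes {F, V, G, S, N, W}, right has 1 {R}.
    Root W: left subtree has 5 nodes {F, V, G, S, N}, right has 0 { }.
      Root G: left subtree has 2 nodes {F, V}, right has 2 {S, N}.
        Root V: left subtree has 1 node {F}, right has 0 { }.
        Root S: left subtree has 0 nodes { }, right has 1 {N}.

F V N S G W R L T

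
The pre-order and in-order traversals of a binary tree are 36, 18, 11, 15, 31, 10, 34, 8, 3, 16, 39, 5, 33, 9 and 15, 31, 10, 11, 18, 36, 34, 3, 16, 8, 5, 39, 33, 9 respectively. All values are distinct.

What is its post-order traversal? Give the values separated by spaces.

The first element of pre-order is the root; it splits in-order into left and right subtrees.
Root 36: left subtree has 5 nodes {15, 31, 10, 11, 18}, right has 8 {34, 3, 16, 8, 5, 39, 33, 9}.
  Root 18: left subtree has 4 nodes {15, 31, 10, 11}, right has 0 { }.
    Root 11: left subtree has 3 nodes {15, 31, 10}, right has 0 { }.
      Root 15: left subtree has 0 nodes { }, right has 2 {31, 10}.
        Root 31: left subtree has 0 nodes { }, right has 1 {10}.
  Root 34: left subtree has 0 nodes { }, right has 7 {3, 16, 8, 5, 39, 33, 9}.
    Root 8: left subtree has 2 nodes {3, 16}, right has 4 {5, 39, 33, 9}.
      Root 3: left subtree has 0 nodes { }, right has 1 {16}.
      Root 39: left subtree has 1 node {5}, right has 2 {33, 9}.
        Root 33: left subtree has 0 nodes { }, right has 1 {9}.

10 31 15 11 18 16 3 5 9 33 39 8 34 36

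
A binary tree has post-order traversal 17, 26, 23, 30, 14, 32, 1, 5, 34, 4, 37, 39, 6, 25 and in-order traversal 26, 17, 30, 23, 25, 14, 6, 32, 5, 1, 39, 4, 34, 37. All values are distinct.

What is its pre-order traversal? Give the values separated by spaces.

The last element of post-order is the root; it splits in-order into left and right subtrees.
Root 25: left subtree has 4 nodes {26, 17, 30, 23}, right has 9 {14, 6, 32, 5, 1, 39, 4, 34, 37}.
  Root 30: left subtree has 2 nodes {26, 17}, right has 1 {23}.
    Root 26: left subtree has 0 nodes { }, right has 1 {17}.
  Root 6: left subtree has 1 node {14}, right has 7 {32, 5, 1, 39, 4, 34, 37}.
    Root 39: left subtree has 3 nodes {32, 5, 1}, right has 3 {4, 34, 37}.
      Root 5: left subtree has 1 node {32}, right has 1 {1}.
      Root 37: left subtree has 2 nodes {4, 34}, right has 0 { }.
        Root 4: left subtree has 0 nodes { }, right has 1 {34}.

25 30 26 17 23 6 14 39 5 32 1 37 4 34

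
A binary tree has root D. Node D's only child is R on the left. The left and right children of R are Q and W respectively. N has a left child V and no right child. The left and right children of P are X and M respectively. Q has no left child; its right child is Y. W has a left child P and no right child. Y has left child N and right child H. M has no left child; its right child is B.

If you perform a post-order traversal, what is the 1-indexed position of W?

10

Post-order visits the left subtree, then the right subtree, then the node.
At D: go left to R.
  At R: go left to Q.
    At Q: no left child.
    At Q: go right to Y.
      At Y: go left to N.
        At N: go left to V.
          V is a leaf — visit V.
        At N: no right child.
        Visit N.
      At Y: go right to H.
        H is a leaf — visit H.
      Visit Y.
    Visit Q.
  At R: go right to W.
    At W: go left to P.
      At P: go left to X.
        X is a leaf — visit X.
      At P: go right to M.
        At M: no left child.
        At M: go right to B.
          B is a leaf — visit B.
        Visit M.
      Visit P.
    At W: no right child.
    Visit W.
  Visit R.
At D: no right child.
Visit D.
Full post-order sequence: V, N, H, Y, Q, X, B, M, P, W, R, D.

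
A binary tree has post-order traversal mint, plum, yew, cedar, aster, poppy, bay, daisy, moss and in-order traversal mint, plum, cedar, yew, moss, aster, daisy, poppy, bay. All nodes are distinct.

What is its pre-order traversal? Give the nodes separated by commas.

The last element of post-order is the root; it splits in-order into left and right subtrees.
Root moss: left subtree has 4 nodes {mint, plum, cedar, yew}, right has 4 {aster, daisy, poppy, bay}.
  Root cedar: left subtree has 2 nodes {mint, plum}, right has 1 {yew}.
    Root plum: left subtree has 1 node {mint}, right has 0 { }.
  Root daisy: left subtree has 1 node {aster}, right has 2 {poppy, bay}.
    Root bay: left subtree has 1 node {poppy}, right has 0 { }.

moss, cedar, plum, mint, yew, daisy, aster, bay, poppy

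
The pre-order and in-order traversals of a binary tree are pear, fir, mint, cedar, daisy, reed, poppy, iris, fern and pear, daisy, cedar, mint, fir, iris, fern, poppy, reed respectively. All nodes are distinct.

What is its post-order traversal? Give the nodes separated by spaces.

The first element of pre-order is the root; it splits in-order into left and right subtrees.
Root pear: left subtree has 0 nodes { }, right has 8 {daisy, cedar, mint, fir, iris, fern, poppy, reed}.
  Root fir: left subtree has 3 nodes {daisy, cedar, mint}, right has 4 {iris, fern, poppy, reed}.
    Root mint: left subtree has 2 nodes {daisy, cedar}, right has 0 { }.
      Root cedar: left subtree has 1 node {daisy}, right has 0 { }.
    Root reed: left subtree has 3 nodes {iris, fern, poppy}, right has 0 { }.
      Root poppy: left subtree has 2 nodes {iris, fern}, right has 0 { }.
        Root iris: left subtree has 0 nodes { }, right has 1 {fern}.

daisy cedar mint fern iris poppy reed fir pear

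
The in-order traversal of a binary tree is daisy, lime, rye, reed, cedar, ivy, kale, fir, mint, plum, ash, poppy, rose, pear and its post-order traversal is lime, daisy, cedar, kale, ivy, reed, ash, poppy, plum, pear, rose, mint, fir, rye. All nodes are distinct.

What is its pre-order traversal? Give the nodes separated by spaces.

The last element of post-order is the root; it splits in-order into left and right subtrees.
Root rye: left subtree has 2 nodes {daisy, lime}, right has 11 {reed, cedar, ivy, kale, fir, mint, plum, ash, poppy, rose, pear}.
  Root daisy: left subtree has 0 nodes { }, right has 1 {lime}.
  Root fir: left subtree has 4 nodes {reed, cedar, ivy, kale}, right has 6 {mint, plum, ash, poppy, rose, pear}.
    Root reed: left subtree has 0 nodes { }, right has 3 {cedar, ivy, kale}.
      Root ivy: left subtree has 1 node {cedar}, right has 1 {kale}.
    Root mint: left subtree has 0 nodes { }, right has 5 {plum, ash, poppy, rose, pear}.
      Root rose: left subtree has 3 nodes {plum, ash, poppy}, right has 1 {pear}.
        Root plum: left subtree has 0 nodes { }, right has 2 {ash, poppy}.
          Root poppy: left subtree has 1 node {ash}, right has 0 { }.

rye daisy lime fir reed ivy cedar kale mint rose plum poppy ash pear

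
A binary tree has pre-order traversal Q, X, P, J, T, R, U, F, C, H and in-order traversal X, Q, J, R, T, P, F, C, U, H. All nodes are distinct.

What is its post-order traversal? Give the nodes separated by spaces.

X R T J C F H U P Q

The first element of pre-order is the root; it splits in-order into left and right subtrees.
Root Q: left subtree has 1 node {X}, right has 8 {J, R, T, P, F, C, U, H}.
  Root P: left subtree has 3 nodes {J, R, T}, right has 4 {F, C, U, H}.
    Root J: left subtree has 0 nodes { }, right has 2 {R, T}.
      Root T: left subtree has 1 node {R}, right has 0 { }.
    Root U: left subtree has 2 nodes {F, C}, right has 1 {H}.
      Root F: left subtree has 0 nodes { }, right has 1 {C}.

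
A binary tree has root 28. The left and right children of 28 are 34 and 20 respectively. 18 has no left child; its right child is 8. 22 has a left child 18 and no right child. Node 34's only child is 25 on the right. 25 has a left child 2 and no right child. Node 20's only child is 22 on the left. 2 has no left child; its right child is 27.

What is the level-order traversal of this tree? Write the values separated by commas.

28, 34, 20, 25, 22, 2, 18, 27, 8

Level-order visits nodes level by level from the root, left to right within each level.
Level 0: 28
Level 1: 34, 20
Level 2: 25, 22
Level 3: 2, 18
Level 4: 27, 8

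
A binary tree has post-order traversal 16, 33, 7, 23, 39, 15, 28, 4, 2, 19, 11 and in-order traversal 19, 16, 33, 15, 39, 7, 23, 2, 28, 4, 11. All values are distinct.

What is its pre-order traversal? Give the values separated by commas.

The last element of post-order is the root; it splits in-order into left and right subtrees.
Root 11: left subtree has 10 nodes {19, 16, 33, 15, 39, 7, 23, 2, 28, 4}, right has 0 { }.
  Root 19: left subtree has 0 nodes { }, right has 9 {16, 33, 15, 39, 7, 23, 2, 28, 4}.
    Root 2: left subtree has 6 nodes {16, 33, 15, 39, 7, 23}, right has 2 {28, 4}.
      Root 15: left subtree has 2 nodes {16, 33}, right has 3 {39, 7, 23}.
        Root 33: left subtree has 1 node {16}, right has 0 { }.
        Root 39: left subtree has 0 nodes { }, right has 2 {7, 23}.
          Root 23: left subtree has 1 node {7}, right has 0 { }.
      Root 4: left subtree has 1 node {28}, right has 0 { }.

11, 19, 2, 15, 33, 16, 39, 23, 7, 4, 28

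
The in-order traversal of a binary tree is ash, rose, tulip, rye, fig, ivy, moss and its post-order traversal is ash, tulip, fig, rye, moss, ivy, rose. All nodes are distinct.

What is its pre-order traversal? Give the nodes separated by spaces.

rose ash ivy rye tulip fig moss

The last element of post-order is the root; it splits in-order into left and right subtrees.
Root rose: left subtree has 1 node {ash}, right has 5 {tulip, rye, fig, ivy, moss}.
  Root ivy: left subtree has 3 nodes {tulip, rye, fig}, right has 1 {moss}.
    Root rye: left subtree has 1 node {tulip}, right has 1 {fig}.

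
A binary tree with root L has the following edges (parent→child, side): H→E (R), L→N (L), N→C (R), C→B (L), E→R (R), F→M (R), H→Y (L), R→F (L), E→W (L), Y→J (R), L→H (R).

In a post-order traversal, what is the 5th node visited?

Post-order visits the left subtree, then the right subtree, then the node.
At L: go left to N.
  At N: no left child.
  At N: go right to C.
    At C: go left to B.
      B is a leaf — visit B.
    At C: no right child.
    Visit C.
  Visit N.
At L: go right to H.
  At H: go left to Y.
    At Y: no left child.
    At Y: go right to J.
      J is a leaf — visit J.
    Visit Y.
  At H: go right to E.
    At E: go left to W.
      W is a leaf — visit W.
    At E: go right to R.
      At R: go left to F.
        At F: no left child.
        At F: go right to M.
          M is a leaf — visit M.
        Visit F.
      At R: no right child.
      Visit R.
    Visit E.
  Visit H.
Visit L.
Full post-order sequence: B, C, N, J, Y, W, M, F, R, E, H, L.

Y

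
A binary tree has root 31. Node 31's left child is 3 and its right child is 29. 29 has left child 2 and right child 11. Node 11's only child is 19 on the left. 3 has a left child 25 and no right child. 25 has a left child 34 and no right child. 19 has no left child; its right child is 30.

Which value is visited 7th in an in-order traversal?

19

In-order visits the left subtree, then the node, then the right subtree.
At 31: go left to 3.
  At 3: go left to 25.
    At 25: go left to 34.
      34 is a leaf — visit 34.
    Visit 25.
    At 25: no right child.
  Visit 3.
  At 3: no right child.
Visit 31.
At 31: go right to 29.
  At 29: go left to 2.
    2 is a leaf — visit 2.
  Visit 29.
  At 29: go right to 11.
    At 11: go left to 19.
      At 19: no left child.
      Visit 19.
      At 19: go right to 30.
        30 is a leaf — visit 30.
    Visit 11.
    At 11: no right child.
Full in-order sequence: 34, 25, 3, 31, 2, 29, 19, 30, 11.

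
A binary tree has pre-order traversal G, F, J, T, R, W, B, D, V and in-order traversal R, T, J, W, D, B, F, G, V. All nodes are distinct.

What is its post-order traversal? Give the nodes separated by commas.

The first element of pre-order is the root; it splits in-order into left and right subtrees.
Root G: left subtree has 7 nodes {R, T, J, W, D, B, F}, right has 1 {V}.
  Root F: left subtree has 6 nodes {R, T, J, W, D, B}, right has 0 { }.
    Root J: left subtree has 2 nodes {R, T}, right has 3 {W, D, B}.
      Root T: left subtree has 1 node {R}, right has 0 { }.
      Root W: left subtree has 0 nodes { }, right has 2 {D, B}.
        Root B: left subtree has 1 node {D}, right has 0 { }.

R, T, D, B, W, J, F, V, G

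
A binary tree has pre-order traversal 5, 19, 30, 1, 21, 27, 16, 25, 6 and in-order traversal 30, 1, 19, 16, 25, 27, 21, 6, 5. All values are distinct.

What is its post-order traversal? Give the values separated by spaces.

The first element of pre-order is the root; it splits in-order into left and right subtrees.
Root 5: left subtree has 8 nodes {30, 1, 19, 16, 25, 27, 21, 6}, right has 0 { }.
  Root 19: left subtree has 2 nodes {30, 1}, right has 5 {16, 25, 27, 21, 6}.
    Root 30: left subtree has 0 nodes { }, right has 1 {1}.
    Root 21: left subtree has 3 nodes {16, 25, 27}, right has 1 {6}.
      Root 27: left subtree has 2 nodes {16, 25}, right has 0 { }.
        Root 16: left subtree has 0 nodes { }, right has 1 {25}.

1 30 25 16 27 6 21 19 5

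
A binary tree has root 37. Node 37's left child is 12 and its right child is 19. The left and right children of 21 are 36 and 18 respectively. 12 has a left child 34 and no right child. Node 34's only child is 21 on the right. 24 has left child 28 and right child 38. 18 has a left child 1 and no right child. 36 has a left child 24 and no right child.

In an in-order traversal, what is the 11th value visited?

In-order visits the left subtree, then the node, then the right subtree.
At 37: go left to 12.
  At 12: go left to 34.
    At 34: no left child.
    Visit 34.
    At 34: go right to 21.
      At 21: go left to 36.
        At 36: go left to 24.
          At 24: go left to 28.
            28 is a leaf — visit 28.
          Visit 24.
          At 24: go right to 38.
            38 is a leaf — visit 38.
        Visit 36.
        At 36: no right child.
      Visit 21.
      At 21: go right to 18.
        At 18: go left to 1.
          1 is a leaf — visit 1.
        Visit 18.
        At 18: no right child.
  Visit 12.
  At 12: no right child.
Visit 37.
At 37: go right to 19.
  19 is a leaf — visit 19.
Full in-order sequence: 34, 28, 24, 38, 36, 21, 1, 18, 12, 37, 19.

19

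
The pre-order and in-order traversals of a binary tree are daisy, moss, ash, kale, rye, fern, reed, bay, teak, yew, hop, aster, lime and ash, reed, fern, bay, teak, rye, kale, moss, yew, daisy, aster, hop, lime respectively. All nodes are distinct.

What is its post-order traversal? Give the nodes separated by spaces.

The first element of pre-order is the root; it splits in-order into left and right subtrees.
Root daisy: left subtree has 9 nodes {ash, reed, fern, bay, teak, rye, kale, moss, yew}, right has 3 {aster, hop, lime}.
  Root moss: left subtree has 7 nodes {ash, reed, fern, bay, teak, rye, kale}, right has 1 {yew}.
    Root ash: left subtree has 0 nodes { }, right has 6 {reed, fern, bay, teak, rye, kale}.
      Root kale: left subtree has 5 nodes {reed, fern, bay, teak, rye}, right has 0 { }.
        Root rye: left subtree has 4 nodes {reed, fern, bay, teak}, right has 0 { }.
          Root fern: left subtree has 1 node {reed}, right has 2 {bay, teak}.
            Root bay: left subtree has 0 nodes { }, right has 1 {teak}.
  Root hop: left subtree has 1 node {aster}, right has 1 {lime}.

reed teak bay fern rye kale ash yew moss aster lime hop daisy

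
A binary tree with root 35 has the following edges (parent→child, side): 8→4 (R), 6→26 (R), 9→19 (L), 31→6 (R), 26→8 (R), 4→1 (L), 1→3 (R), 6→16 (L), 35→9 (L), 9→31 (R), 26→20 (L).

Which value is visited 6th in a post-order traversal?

4

Post-order visits the left subtree, then the right subtree, then the node.
At 35: go left to 9.
  At 9: go left to 19.
    19 is a leaf — visit 19.
  At 9: go right to 31.
    At 31: no left child.
    At 31: go right to 6.
      At 6: go left to 16.
        16 is a leaf — visit 16.
      At 6: go right to 26.
        At 26: go left to 20.
          20 is a leaf — visit 20.
        At 26: go right to 8.
          At 8: no left child.
          At 8: go right to 4.
            At 4: go left to 1.
              At 1: no left child.
              At 1: go right to 3.
                3 is a leaf — visit 3.
              Visit 1.
            At 4: no right child.
            Visit 4.
          Visit 8.
        Visit 26.
      Visit 6.
    Visit 31.
  Visit 9.
At 35: no right child.
Visit 35.
Full post-order sequence: 19, 16, 20, 3, 1, 4, 8, 26, 6, 31, 9, 35.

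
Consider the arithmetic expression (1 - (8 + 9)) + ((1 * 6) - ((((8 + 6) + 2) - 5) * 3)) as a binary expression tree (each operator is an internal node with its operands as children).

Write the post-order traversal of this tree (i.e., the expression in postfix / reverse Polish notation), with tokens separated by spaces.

Post-order on an expression tree gives postfix notation: for each operator, emit left operand, right operand, then the operator.

1 8 9 + - 1 6 * 8 6 + 2 + 5 - 3 * - +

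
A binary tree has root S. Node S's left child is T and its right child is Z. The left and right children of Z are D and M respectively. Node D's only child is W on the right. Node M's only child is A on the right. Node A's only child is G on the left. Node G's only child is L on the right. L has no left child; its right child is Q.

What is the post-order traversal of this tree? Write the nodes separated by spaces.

T W D Q L G A M Z S

Post-order visits the left subtree, then the right subtree, then the node.
At S: go left to T.
  T is a leaf — visit T.
At S: go right to Z.
  At Z: go left to D.
    At D: no left child.
    At D: go right to W.
      W is a leaf — visit W.
    Visit D.
  At Z: go right to M.
    At M: no left child.
    At M: go right to A.
      At A: go left to G.
        At G: no left child.
        At G: go right to L.
          At L: no left child.
          At L: go right to Q.
            Q is a leaf — visit Q.
          Visit L.
        Visit G.
      At A: no right child.
      Visit A.
    Visit M.
  Visit Z.
Visit S.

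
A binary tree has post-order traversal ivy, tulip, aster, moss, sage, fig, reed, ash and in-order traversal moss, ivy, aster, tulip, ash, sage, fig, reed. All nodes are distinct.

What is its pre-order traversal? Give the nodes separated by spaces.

ash moss aster ivy tulip reed fig sage

The last element of post-order is the root; it splits in-order into left and right subtrees.
Root ash: left subtree has 4 nodes {moss, ivy, aster, tulip}, right has 3 {sage, fig, reed}.
  Root moss: left subtree has 0 nodes { }, right has 3 {ivy, aster, tulip}.
    Root aster: left subtree has 1 node {ivy}, right has 1 {tulip}.
  Root reed: left subtree has 2 nodes {sage, fig}, right has 0 { }.
    Root fig: left subtree has 1 node {sage}, right has 0 { }.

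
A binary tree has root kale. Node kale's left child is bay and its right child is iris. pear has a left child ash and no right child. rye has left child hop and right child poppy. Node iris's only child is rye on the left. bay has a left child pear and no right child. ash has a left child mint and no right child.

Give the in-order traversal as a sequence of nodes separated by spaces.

In-order visits the left subtree, then the node, then the right subtree.
At kale: go left to bay.
  At bay: go left to pear.
    At pear: go left to ash.
      At ash: go left to mint.
        mint is a leaf — visit mint.
      Visit ash.
      At ash: no right child.
    Visit pear.
    At pear: no right child.
  Visit bay.
  At bay: no right child.
Visit kale.
At kale: go right to iris.
  At iris: go left to rye.
    At rye: go left to hop.
      hop is a leaf — visit hop.
    Visit rye.
    At rye: go right to poppy.
      poppy is a leaf — visit poppy.
  Visit iris.
  At iris: no right child.

mint ash pear bay kale hop rye poppy iris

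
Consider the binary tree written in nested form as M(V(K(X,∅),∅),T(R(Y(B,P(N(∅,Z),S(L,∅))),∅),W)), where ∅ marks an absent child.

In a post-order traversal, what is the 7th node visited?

L

Post-order visits the left subtree, then the right subtree, then the node.
At M: go left to V.
  At V: go left to K.
    At K: go left to X.
      X is a leaf — visit X.
    At K: no right child.
    Visit K.
  At V: no right child.
  Visit V.
At M: go right to T.
  At T: go left to R.
    At R: go left to Y.
      At Y: go left to B.
        B is a leaf — visit B.
      At Y: go right to P.
        At P: go left to N.
          At N: no left child.
          At N: go right to Z.
            Z is a leaf — visit Z.
          Visit N.
        At P: go right to S.
          At S: go left to L.
            L is a leaf — visit L.
          At S: no right child.
          Visit S.
        Visit P.
      Visit Y.
    At R: no right child.
    Visit R.
  At T: go right to W.
    W is a leaf — visit W.
  Visit T.
Visit M.
Full post-order sequence: X, K, V, B, Z, N, L, S, P, Y, R, W, T, M.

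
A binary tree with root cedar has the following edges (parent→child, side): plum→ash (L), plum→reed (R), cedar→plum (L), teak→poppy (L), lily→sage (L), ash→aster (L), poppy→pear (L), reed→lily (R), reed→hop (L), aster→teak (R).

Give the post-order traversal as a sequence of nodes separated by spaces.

pear poppy teak aster ash hop sage lily reed plum cedar

Post-order visits the left subtree, then the right subtree, then the node.
At cedar: go left to plum.
  At plum: go left to ash.
    At ash: go left to aster.
      At aster: no left child.
      At aster: go right to teak.
        At teak: go left to poppy.
          At poppy: go left to pear.
            pear is a leaf — visit pear.
          At poppy: no right child.
          Visit poppy.
        At teak: no right child.
        Visit teak.
      Visit aster.
    At ash: no right child.
    Visit ash.
  At plum: go right to reed.
    At reed: go left to hop.
      hop is a leaf — visit hop.
    At reed: go right to lily.
      At lily: go left to sage.
        sage is a leaf — visit sage.
      At lily: no right child.
      Visit lily.
    Visit reed.
  Visit plum.
At cedar: no right child.
Visit cedar.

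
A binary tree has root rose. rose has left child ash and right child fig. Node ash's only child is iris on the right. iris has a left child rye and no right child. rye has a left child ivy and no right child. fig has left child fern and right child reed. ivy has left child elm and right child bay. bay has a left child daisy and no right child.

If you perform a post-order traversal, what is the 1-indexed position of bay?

3

Post-order visits the left subtree, then the right subtree, then the node.
At rose: go left to ash.
  At ash: no left child.
  At ash: go right to iris.
    At iris: go left to rye.
      At rye: go left to ivy.
        At ivy: go left to elm.
          elm is a leaf — visit elm.
        At ivy: go right to bay.
          At bay: go left to daisy.
            daisy is a leaf — visit daisy.
          At bay: no right child.
          Visit bay.
        Visit ivy.
      At rye: no right child.
      Visit rye.
    At iris: no right child.
    Visit iris.
  Visit ash.
At rose: go right to fig.
  At fig: go left to fern.
    fern is a leaf — visit fern.
  At fig: go right to reed.
    reed is a leaf — visit reed.
  Visit fig.
Visit rose.
Full post-order sequence: elm, daisy, bay, ivy, rye, iris, ash, fern, reed, fig, rose.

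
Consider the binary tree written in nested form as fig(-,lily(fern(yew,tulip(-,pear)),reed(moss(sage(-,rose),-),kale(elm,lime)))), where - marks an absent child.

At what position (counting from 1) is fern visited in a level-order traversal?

Level-order visits nodes level by level from the root, left to right within each level.
Level 0: fig
Level 1: lily
Level 2: fern, reed
Level 3: yew, tulip, moss, kale
Level 4: pear, sage, elm, lime
Level 5: rose
Full level-order sequence: fig, lily, fern, reed, yew, tulip, moss, kale, pear, sage, elm, lime, rose.

3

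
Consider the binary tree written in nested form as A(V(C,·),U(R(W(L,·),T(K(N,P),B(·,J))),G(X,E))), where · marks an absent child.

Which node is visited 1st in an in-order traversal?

C

In-order visits the left subtree, then the node, then the right subtree.
At A: go left to V.
  At V: go left to C.
    C is a leaf — visit C.
  Visit V.
  At V: no right child.
Visit A.
At A: go right to U.
  At U: go left to R.
    At R: go left to W.
      At W: go left to L.
        L is a leaf — visit L.
      Visit W.
      At W: no right child.
    Visit R.
    At R: go right to T.
      At T: go left to K.
        At K: go left to N.
          N is a leaf — visit N.
        Visit K.
        At K: go right to P.
          P is a leaf — visit P.
      Visit T.
      At T: go right to B.
        At B: no left child.
        Visit B.
        At B: go right to J.
          J is a leaf — visit J.
  Visit U.
  At U: go right to G.
    At G: go left to X.
      X is a leaf — visit X.
    Visit G.
    At G: go right to E.
      E is a leaf — visit E.
Full in-order sequence: C, V, A, L, W, R, N, K, P, T, B, J, U, X, G, E.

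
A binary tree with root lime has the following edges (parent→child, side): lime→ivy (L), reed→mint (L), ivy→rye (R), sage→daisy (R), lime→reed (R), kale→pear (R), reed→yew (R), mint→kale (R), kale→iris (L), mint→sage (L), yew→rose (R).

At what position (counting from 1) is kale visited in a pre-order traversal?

Pre-order visits the node, then its left subtree, then its right subtree.
Visit lime.
At lime: go left to ivy.
  Visit ivy.
  At ivy: no left child.
  At ivy: go right to rye.
    rye is a leaf — visit rye.
At lime: go right to reed.
  Visit reed.
  At reed: go left to mint.
    Visit mint.
    At mint: go left to sage.
      Visit sage.
      At sage: no left child.
      At sage: go right to daisy.
        daisy is a leaf — visit daisy.
    At mint: go right to kale.
      Visit kale.
      At kale: go left to iris.
        iris is a leaf — visit iris.
      At kale: go right to pear.
        pear is a leaf — visit pear.
  At reed: go right to yew.
    Visit yew.
    At yew: no left child.
    At yew: go right to rose.
      rose is a leaf — visit rose.
Full pre-order sequence: lime, ivy, rye, reed, mint, sage, daisy, kale, iris, pear, yew, rose.

8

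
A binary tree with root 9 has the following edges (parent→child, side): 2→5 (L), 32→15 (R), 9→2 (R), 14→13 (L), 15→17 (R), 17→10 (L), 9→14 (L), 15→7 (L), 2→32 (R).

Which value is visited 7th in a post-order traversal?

Post-order visits the left subtree, then the right subtree, then the node.
At 9: go left to 14.
  At 14: go left to 13.
    13 is a leaf — visit 13.
  At 14: no right child.
  Visit 14.
At 9: go right to 2.
  At 2: go left to 5.
    5 is a leaf — visit 5.
  At 2: go right to 32.
    At 32: no left child.
    At 32: go right to 15.
      At 15: go left to 7.
        7 is a leaf — visit 7.
      At 15: go right to 17.
        At 17: go left to 10.
          10 is a leaf — visit 10.
        At 17: no right child.
        Visit 17.
      Visit 15.
    Visit 32.
  Visit 2.
Visit 9.
Full post-order sequence: 13, 14, 5, 7, 10, 17, 15, 32, 2, 9.

15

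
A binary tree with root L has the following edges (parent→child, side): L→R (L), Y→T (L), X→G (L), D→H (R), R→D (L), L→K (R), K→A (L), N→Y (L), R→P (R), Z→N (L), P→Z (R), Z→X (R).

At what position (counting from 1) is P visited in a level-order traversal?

Level-order visits nodes level by level from the root, left to right within each level.
Level 0: L
Level 1: R, K
Level 2: D, P, A
Level 3: H, Z
Level 4: N, X
Level 5: Y, G
Level 6: T
Full level-order sequence: L, R, K, D, P, A, H, Z, N, X, Y, G, T.

5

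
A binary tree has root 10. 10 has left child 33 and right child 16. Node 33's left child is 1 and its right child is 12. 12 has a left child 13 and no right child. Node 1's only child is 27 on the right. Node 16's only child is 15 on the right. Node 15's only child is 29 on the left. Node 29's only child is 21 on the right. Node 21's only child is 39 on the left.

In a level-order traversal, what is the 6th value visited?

15

Level-order visits nodes level by level from the root, left to right within each level.
Level 0: 10
Level 1: 33, 16
Level 2: 1, 12, 15
Level 3: 27, 13, 29
Level 4: 21
Level 5: 39
Full level-order sequence: 10, 33, 16, 1, 12, 15, 27, 13, 29, 21, 39.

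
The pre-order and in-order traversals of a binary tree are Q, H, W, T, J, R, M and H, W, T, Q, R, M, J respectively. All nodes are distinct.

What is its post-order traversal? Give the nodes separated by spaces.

The first element of pre-order is the root; it splits in-order into left and right subtrees.
Root Q: left subtree has 3 nodes {H, W, T}, right has 3 {R, M, J}.
  Root H: left subtree has 0 nodes { }, right has 2 {W, T}.
    Root W: left subtree has 0 nodes { }, right has 1 {T}.
  Root J: left subtree has 2 nodes {R, M}, right has 0 { }.
    Root R: left subtree has 0 nodes { }, right has 1 {M}.

T W H M R J Q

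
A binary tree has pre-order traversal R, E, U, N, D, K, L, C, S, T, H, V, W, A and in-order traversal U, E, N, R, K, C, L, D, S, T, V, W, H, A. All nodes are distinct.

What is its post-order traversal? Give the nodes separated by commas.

The first element of pre-order is the root; it splits in-order into left and right subtrees.
Root R: left subtree has 3 nodes {U, E, N}, right has 10 {K, C, L, D, S, T, V, W, H, A}.
  Root E: left subtree has 1 node {U}, right has 1 {N}.
  Root D: left subtree has 3 nodes {K, C, L}, right has 6 {S, T, V, W, H, A}.
    Root K: left subtree has 0 nodes { }, right has 2 {C, L}.
      Root L: left subtree has 1 node {C}, right has 0 { }.
    Root S: left subtree has 0 nodes { }, right has 5 {T, V, W, H, A}.
      Root T: left subtree has 0 nodes { }, right has 4 {V, W, H, A}.
        Root H: left subtree has 2 nodes {V, W}, right has 1 {A}.
          Root V: left subtree has 0 nodes { }, right has 1 {W}.

U, N, E, C, L, K, W, V, A, H, T, S, D, R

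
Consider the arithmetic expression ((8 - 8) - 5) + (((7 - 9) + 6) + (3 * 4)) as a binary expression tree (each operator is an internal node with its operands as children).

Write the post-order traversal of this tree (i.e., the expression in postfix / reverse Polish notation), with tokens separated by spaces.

Post-order on an expression tree gives postfix notation: for each operator, emit left operand, right operand, then the operator.

8 8 - 5 - 7 9 - 6 + 3 4 * + +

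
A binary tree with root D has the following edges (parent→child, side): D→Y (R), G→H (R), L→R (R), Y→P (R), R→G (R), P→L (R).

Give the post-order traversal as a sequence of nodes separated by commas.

H, G, R, L, P, Y, D

Post-order visits the left subtree, then the right subtree, then the node.
At D: no left child.
At D: go right to Y.
  At Y: no left child.
  At Y: go right to P.
    At P: no left child.
    At P: go right to L.
      At L: no left child.
      At L: go right to R.
        At R: no left child.
        At R: go right to G.
          At G: no left child.
          At G: go right to H.
            H is a leaf — visit H.
          Visit G.
        Visit R.
      Visit L.
    Visit P.
  Visit Y.
Visit D.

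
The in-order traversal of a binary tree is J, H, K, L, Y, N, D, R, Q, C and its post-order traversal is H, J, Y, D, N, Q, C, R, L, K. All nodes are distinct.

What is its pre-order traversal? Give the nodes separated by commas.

The last element of post-order is the root; it splits in-order into left and right subtrees.
Root K: left subtree has 2 nodes {J, H}, right has 7 {L, Y, N, D, R, Q, C}.
  Root J: left subtree has 0 nodes { }, right has 1 {H}.
  Root L: left subtree has 0 nodes { }, right has 6 {Y, N, D, R, Q, C}.
    Root R: left subtree has 3 nodes {Y, N, D}, right has 2 {Q, C}.
      Root N: left subtree has 1 node {Y}, right has 1 {D}.
      Root C: left subtree has 1 node {Q}, right has 0 { }.

K, J, H, L, R, N, Y, D, C, Q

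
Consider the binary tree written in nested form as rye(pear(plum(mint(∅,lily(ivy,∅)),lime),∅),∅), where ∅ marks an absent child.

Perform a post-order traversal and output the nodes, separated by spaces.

Post-order visits the left subtree, then the right subtree, then the node.
At rye: go left to pear.
  At pear: go left to plum.
    At plum: go left to mint.
      At mint: no left child.
      At mint: go right to lily.
        At lily: go left to ivy.
          ivy is a leaf — visit ivy.
        At lily: no right child.
        Visit lily.
      Visit mint.
    At plum: go right to lime.
      lime is a leaf — visit lime.
    Visit plum.
  At pear: no right child.
  Visit pear.
At rye: no right child.
Visit rye.

ivy lily mint lime plum pear rye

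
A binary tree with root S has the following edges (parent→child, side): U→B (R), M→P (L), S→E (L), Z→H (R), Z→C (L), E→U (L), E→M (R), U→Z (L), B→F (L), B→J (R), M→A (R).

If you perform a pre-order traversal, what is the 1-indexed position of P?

Pre-order visits the node, then its left subtree, then its right subtree.
Visit S.
At S: go left to E.
  Visit E.
  At E: go left to U.
    Visit U.
    At U: go left to Z.
      Visit Z.
      At Z: go left to C.
        C is a leaf — visit C.
      At Z: go right to H.
        H is a leaf — visit H.
    At U: go right to B.
      Visit B.
      At B: go left to F.
        F is a leaf — visit F.
      At B: go right to J.
        J is a leaf — visit J.
  At E: go right to M.
    Visit M.
    At M: go left to P.
      P is a leaf — visit P.
    At M: go right to A.
      A is a leaf — visit A.
At S: no right child.
Full pre-order sequence: S, E, U, Z, C, H, B, F, J, M, P, A.

11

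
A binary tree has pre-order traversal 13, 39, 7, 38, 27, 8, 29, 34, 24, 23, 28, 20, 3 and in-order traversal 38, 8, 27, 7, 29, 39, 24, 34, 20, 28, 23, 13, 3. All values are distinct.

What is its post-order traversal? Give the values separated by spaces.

The first element of pre-order is the root; it splits in-order into left and right subtrees.
Root 13: left subtree has 11 nodes {38, 8, 27, 7, 29, 39, 24, 34, 20, 28, 23}, right has 1 {3}.
  Root 39: left subtree has 5 nodes {38, 8, 27, 7, 29}, right has 5 {24, 34, 20, 28, 23}.
    Root 7: left subtree has 3 nodes {38, 8, 27}, right has 1 {29}.
      Root 38: left subtree has 0 nodes { }, right has 2 {8, 27}.
        Root 27: left subtree has 1 node {8}, right has 0 { }.
    Root 34: left subtree has 1 node {24}, right has 3 {20, 28, 23}.
      Root 23: left subtree has 2 nodes {20, 28}, right has 0 { }.
        Root 28: left subtree has 1 node {20}, right has 0 { }.

8 27 38 29 7 24 20 28 23 34 39 3 13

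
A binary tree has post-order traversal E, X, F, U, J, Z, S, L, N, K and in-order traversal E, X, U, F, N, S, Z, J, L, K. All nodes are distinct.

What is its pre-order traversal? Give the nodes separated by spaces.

K N U X E F L S Z J

The last element of post-order is the root; it splits in-order into left and right subtrees.
Root K: left subtree has 9 nodes {E, X, U, F, N, S, Z, J, L}, right has 0 { }.
  Root N: left subtree has 4 nodes {E, X, U, F}, right has 4 {S, Z, J, L}.
    Root U: left subtree has 2 nodes {E, X}, right has 1 {F}.
      Root X: left subtree has 1 node {E}, right has 0 { }.
    Root L: left subtree has 3 nodes {S, Z, J}, right has 0 { }.
      Root S: left subtree has 0 nodes { }, right has 2 {Z, J}.
        Root Z: left subtree has 0 nodes { }, right has 1 {J}.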